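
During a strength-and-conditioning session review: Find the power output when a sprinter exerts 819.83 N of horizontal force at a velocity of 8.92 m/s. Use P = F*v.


P = F * v
P = 819.83 * 8.92
P = 7312.8836 W

7312.8836 W


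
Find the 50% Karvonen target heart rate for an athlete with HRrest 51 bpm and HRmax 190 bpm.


Target = HRrest + pct*(HRmax - HRrest)
Heart rate reserve = HRmax - HRrest = 190 - 51 = 139 bpm
Fraction = 50% = 0.5
Target = 51 + 0.5 * 139
Target = 51 + 69.5 = 120.5 bpm

120.5 bpm


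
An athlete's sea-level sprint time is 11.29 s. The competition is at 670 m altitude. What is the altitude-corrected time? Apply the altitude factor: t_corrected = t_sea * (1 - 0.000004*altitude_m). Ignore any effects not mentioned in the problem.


Correction factor = 1 - 0.000004 * 670 = 0.99732
t_corrected = t_sea * factor = 11.29 * 0.99732
t_corrected = 11.2597 s

11.2597 s


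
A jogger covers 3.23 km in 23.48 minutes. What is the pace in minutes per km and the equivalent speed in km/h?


Pace = time / distance = 23.48 min / 3.23 km = 7.2693 min/km
Speed = distance / time_in_hours = 3.23 / 0.3913 hr
Speed = 8.2538 km/h

7.2693 min/km, 8.2538 km/h


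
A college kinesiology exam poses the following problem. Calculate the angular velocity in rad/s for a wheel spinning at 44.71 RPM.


omega = RPM * 2 * pi / 60
omega = 44.71 * 2 * 3.14159 / 60
omega = 280.9212 / 60 = 4.682 rad/s

4.682 rad/s


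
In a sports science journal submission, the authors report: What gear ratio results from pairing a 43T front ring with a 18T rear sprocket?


GR = front_teeth / rear_teeth
GR = 43 / 18
GR = 2.3889

2.3889


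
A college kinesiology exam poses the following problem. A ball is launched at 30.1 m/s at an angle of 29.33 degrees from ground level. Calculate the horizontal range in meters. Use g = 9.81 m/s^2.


R = v^2 * sin(2*theta) / g
Convert angle to radians: theta = 29.33 deg = 0.5119 rad
sin(2*theta) = sin(1.0238) = 0.8541
R = 30.1^2 * 0.8541 / 9.81
R = 906.01 * 0.8541 / 9.81 = 78.8807 m

78.8807 m


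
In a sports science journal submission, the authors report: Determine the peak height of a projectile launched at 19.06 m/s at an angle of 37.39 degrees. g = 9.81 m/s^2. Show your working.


H = (v*sin(theta))^2 / (2*g)
vy = v*sin(theta) = 19.06 * sin(37.39 deg) = 11.5739 m/s
H = vy^2 / (2*g) = 133.9561 / (2*9.81)
H = 133.9561 / 19.62 = 6.8275 m

6.8275 m


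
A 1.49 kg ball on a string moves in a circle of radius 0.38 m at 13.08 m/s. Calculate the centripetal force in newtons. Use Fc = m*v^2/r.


Fc = m * v^2 / r
v^2 = 13.08^2 = 171.0864
Fc = 1.49 * 171.0864 / 0.38
Fc = 254.9187 / 0.38 = 670.8388 N

670.8388 N


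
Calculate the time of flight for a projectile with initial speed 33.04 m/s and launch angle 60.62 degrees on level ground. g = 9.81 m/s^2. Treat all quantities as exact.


T = 2*v*sin(theta)/g
sin(theta) = sin(60.62 deg) = 0.8714
T = 2*33.04*0.8714 / 9.81
T = 57.5811 / 9.81 = 5.8696 s

5.8696 s


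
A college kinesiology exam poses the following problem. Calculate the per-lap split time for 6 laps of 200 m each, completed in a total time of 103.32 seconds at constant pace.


Split time = total_time / n_laps = 103.32 / 6
Split time = 17.22 s per lap

17.22 s


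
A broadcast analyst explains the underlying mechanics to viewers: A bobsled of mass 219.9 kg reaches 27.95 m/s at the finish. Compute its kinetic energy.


KE = 0.5 * m * v^2
KE = 0.5 * 219.9 * 27.95^2
KE = 0.5 * 219.9 * 781.2025 = 85893.2149 J

85893.2149 J


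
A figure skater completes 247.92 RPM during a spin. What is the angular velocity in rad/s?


omega = RPM * 2 * pi / 60
omega = 247.92 * 2 * 3.14159 / 60
omega = 1557.7273 / 60 = 25.9621 rad/s

25.9621 rad/s


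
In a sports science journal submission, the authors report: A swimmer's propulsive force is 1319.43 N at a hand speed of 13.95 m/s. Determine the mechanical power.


P = F * v
P = 1319.43 * 13.95
P = 18406.0485 W

18406.0485 W


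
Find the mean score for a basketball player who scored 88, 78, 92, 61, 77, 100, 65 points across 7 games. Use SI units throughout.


Average = sum / n
Sum = 561
Average = 561 / 7 = 80.1429

80.1429


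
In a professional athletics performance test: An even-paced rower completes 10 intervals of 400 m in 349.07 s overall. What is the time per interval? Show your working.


Split time = total_time / n_laps = 349.07 / 10
Split time = 34.907 s per lap

34.907 s


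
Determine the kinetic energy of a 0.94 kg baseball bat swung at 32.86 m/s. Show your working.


KE = 0.5 * m * v^2
KE = 0.5 * 0.94 * 32.86^2
KE = 0.5 * 0.94 * 1079.7796 = 507.4964 J

507.4964 J


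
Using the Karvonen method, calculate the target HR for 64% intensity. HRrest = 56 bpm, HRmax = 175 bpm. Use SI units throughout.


Target = HRrest + pct*(HRmax - HRrest)
Heart rate reserve = HRmax - HRrest = 175 - 56 = 119 bpm
Fraction = 64% = 0.64
Target = 56 + 0.64 * 119
Target = 56 + 76.16 = 132.16 bpm

132.16 bpm


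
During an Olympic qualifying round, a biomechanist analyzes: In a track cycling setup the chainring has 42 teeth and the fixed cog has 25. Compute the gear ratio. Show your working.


GR = front_teeth / rear_teeth
GR = 42 / 25
GR = 1.68

1.68


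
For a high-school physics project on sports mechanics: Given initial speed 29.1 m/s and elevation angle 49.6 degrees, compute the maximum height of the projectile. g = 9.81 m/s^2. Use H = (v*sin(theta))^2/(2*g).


H = (v*sin(theta))^2 / (2*g)
vy = v*sin(theta) = 29.1 * sin(49.6 deg) = 22.1608 m/s
H = vy^2 / (2*g) = 491.0995 / (2*9.81)
H = 491.0995 / 19.62 = 25.0306 m

25.0306 m


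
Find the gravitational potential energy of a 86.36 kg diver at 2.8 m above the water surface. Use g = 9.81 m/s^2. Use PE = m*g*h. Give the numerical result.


PE = m * g * h
PE = 86.36 * 9.81 * 2.8
PE = 847.1916 * 2.8 = 2372.1365 J

2372.1365 J


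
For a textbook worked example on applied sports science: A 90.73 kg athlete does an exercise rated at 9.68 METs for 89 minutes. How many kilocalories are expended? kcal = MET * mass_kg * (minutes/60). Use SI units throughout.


kcal = MET * mass * time_hr
Convert time: 89 min = 1.4833 hr
kcal = 9.68 * 90.73 * 1.4833
kcal = 1302.7618 kcal

1302.7618 kcal


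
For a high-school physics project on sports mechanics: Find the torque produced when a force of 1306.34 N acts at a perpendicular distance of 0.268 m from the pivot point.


tau = F * d
tau = 1306.34 * 0.268
tau = 350.0991 N*m

350.0991 N*m


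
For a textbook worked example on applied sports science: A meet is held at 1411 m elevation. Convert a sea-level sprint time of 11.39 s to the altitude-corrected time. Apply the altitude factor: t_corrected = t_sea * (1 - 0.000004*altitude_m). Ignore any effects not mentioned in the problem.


Correction factor = 1 - 0.000004 * 1411 = 0.994356
t_corrected = t_sea * factor = 11.39 * 0.994356
t_corrected = 11.3257 s

11.3257 s


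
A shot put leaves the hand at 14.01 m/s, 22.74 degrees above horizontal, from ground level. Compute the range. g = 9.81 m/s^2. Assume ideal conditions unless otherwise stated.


R = v^2 * sin(2*theta) / g
Convert angle to radians: theta = 22.74 deg = 0.3969 rad
sin(2*theta) = sin(0.7938) = 0.713
R = 14.01^2 * 0.713 / 9.81
R = 196.2801 * 0.713 / 9.81 = 14.2659 m

14.2659 m


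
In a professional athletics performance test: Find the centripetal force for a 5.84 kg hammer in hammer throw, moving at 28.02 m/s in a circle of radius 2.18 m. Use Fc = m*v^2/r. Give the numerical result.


Fc = m * v^2 / r
v^2 = 28.02^2 = 785.1204
Fc = 5.84 * 785.1204 / 2.18
Fc = 4585.1031 / 2.18 = 2103.2583 N

2103.2583 N


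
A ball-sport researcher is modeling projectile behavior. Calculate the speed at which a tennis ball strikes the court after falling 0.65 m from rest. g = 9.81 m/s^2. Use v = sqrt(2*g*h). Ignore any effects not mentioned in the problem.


v = sqrt(2 * g * h)
v = sqrt(2 * 9.81 * 0.65)
v = sqrt(12.753) = 3.5711 m/s

3.5711 m/s


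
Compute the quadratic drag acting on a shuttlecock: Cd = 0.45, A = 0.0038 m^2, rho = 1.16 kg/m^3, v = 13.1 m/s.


Fd = 0.5 * Cd * rho * A * v^2
Fd = 0.5 * 0.45 * 1.16 * 0.0038 * 13.1^2
v^2 = 171.61
Fd = 0.5 * 0.45 * 1.16 * 0.0038 * 171.61 = 0.1702 N

0.1702 N


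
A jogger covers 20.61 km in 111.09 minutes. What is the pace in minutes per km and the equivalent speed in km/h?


Pace = time / distance = 111.09 min / 20.61 km = 5.3901 min/km
Speed = distance / time_in_hours = 20.61 / 1.8515 hr
Speed = 11.1315 km/h

5.3901 min/km, 11.1315 km/h


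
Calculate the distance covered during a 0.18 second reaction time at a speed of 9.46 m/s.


d = v * t
d = 9.46 * 0.18
d = 1.7028 m

1.7028 m


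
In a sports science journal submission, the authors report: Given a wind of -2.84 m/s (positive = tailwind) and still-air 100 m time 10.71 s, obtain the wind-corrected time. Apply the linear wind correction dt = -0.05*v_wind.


dt = -0.05 * v_wind = -0.05 * -2.84 = 0.142 s
t_corrected = t_still + dt = 10.71 + (0.142)
t_corrected = 10.852 s

10.852 s


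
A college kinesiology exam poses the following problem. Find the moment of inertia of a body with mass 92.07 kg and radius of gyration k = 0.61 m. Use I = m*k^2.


I = m * k^2
I = 92.07 * 0.61^2
I = 92.07 * 0.3721 = 34.2592 kg*m^2

34.2592 kg*m^2


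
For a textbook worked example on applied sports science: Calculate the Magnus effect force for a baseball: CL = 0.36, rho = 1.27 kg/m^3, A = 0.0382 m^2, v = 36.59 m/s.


FM = 0.5 * CL * rho * A * v^2
FM = 0.5 * 0.36 * 1.27 * 0.0382 * 36.59^2
v^2 = 1338.8281
FM = 0.5 * 0.36 * 1.27 * 0.0382 * 1338.8281 = 11.6913 N

11.6913 N


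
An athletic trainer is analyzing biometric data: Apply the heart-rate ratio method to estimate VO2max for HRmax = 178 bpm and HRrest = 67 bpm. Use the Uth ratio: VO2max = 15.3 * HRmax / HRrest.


VO2max = 15.3 * HRmax / HRrest
VO2max = 15.3 * 178 / 67
VO2max = 2723.4 / 67 = 40.6478 mL/kg/min

40.6478 mL/kg/min


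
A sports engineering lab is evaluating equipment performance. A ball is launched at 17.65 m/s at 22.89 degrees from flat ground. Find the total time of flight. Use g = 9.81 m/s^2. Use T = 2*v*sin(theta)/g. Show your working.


T = 2*v*sin(theta)/g
sin(theta) = sin(22.89 deg) = 0.389
T = 2*17.65*0.389 / 9.81
T = 13.7304 / 9.81 = 1.3996 s

1.3996 s


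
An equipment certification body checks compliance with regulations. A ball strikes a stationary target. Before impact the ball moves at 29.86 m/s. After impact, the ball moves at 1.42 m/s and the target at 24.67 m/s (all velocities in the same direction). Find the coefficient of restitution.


e = (v2_after - v1_after) / (v1_before - v2_before)
Numerator = 24.67 - 1.42 = 23.25
Denominator = 29.86 - 0 = 29.86
e = 23.25 / 29.86 = 0.7786

0.7786


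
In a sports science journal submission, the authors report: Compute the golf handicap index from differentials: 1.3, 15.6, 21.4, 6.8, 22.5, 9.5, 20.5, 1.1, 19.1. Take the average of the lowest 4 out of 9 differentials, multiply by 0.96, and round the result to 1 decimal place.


All differentials: 1.3, 15.6, 21.4, 6.8, 22.5, 9.5, 20.5, 1.1, 19.1
Sorted: 1.1, 1.3, 6.8, 9.5, 15.6, 19.1, 20.5, 21.4, 22.5
Best 4: 1.1, 1.3, 6.8, 9.5
Average of best = 18.7 / 4 = 4.675
Raw index = 4.675 * 0.96 = 4.488
Handicap index = round(4.488, 1) = 4.5

4.5


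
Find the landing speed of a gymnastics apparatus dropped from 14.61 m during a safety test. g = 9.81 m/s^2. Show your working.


v = sqrt(2 * g * h)
v = sqrt(2 * 9.81 * 14.61)
v = sqrt(286.6482) = 16.9307 m/s

16.9307 m/s


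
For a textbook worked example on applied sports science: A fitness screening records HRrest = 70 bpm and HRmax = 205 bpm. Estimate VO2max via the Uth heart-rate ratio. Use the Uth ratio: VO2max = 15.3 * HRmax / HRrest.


VO2max = 15.3 * HRmax / HRrest
VO2max = 15.3 * 205 / 70
VO2max = 3136.5 / 70 = 44.8071 mL/kg/min

44.8071 mL/kg/min


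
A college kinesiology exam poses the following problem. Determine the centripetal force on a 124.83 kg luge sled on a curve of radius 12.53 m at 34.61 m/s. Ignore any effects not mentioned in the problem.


Fc = m * v^2 / r
v^2 = 34.61^2 = 1197.8521
Fc = 124.83 * 1197.8521 / 12.53
Fc = 149527.8776 / 12.53 = 11933.5896 N

11933.5896 N


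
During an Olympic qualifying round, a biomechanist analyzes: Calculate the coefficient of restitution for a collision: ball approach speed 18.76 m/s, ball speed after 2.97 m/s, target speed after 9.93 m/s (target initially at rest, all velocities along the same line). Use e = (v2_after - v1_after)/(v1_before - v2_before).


e = (v2_after - v1_after) / (v1_before - v2_before)
Numerator = 9.93 - 2.97 = 6.96
Denominator = 18.76 - 0 = 18.76
e = 6.96 / 18.76 = 0.371

0.371


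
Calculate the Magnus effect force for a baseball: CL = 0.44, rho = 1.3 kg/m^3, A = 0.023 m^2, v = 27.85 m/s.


FM = 0.5 * CL * rho * A * v^2
FM = 0.5 * 0.44 * 1.3 * 0.023 * 27.85^2
v^2 = 775.6225
FM = 0.5 * 0.44 * 1.3 * 0.023 * 775.6225 = 5.102 N

5.102 N


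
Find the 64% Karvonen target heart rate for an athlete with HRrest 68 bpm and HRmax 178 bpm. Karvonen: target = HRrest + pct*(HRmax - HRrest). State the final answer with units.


Target = HRrest + pct*(HRmax - HRrest)
Heart rate reserve = HRmax - HRrest = 178 - 68 = 110 bpm
Fraction = 64% = 0.64
Target = 68 + 0.64 * 110
Target = 68 + 70.4 = 138.4 bpm

138.4 bpm


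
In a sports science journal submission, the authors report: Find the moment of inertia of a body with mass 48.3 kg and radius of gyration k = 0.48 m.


I = m * k^2
I = 48.3 * 0.48^2
I = 48.3 * 0.2304 = 11.1283 kg*m^2

11.1283 kg*m^2


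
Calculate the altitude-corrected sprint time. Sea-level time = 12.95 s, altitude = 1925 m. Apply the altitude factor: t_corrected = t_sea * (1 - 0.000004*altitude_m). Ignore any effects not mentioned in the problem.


Correction factor = 1 - 0.000004 * 1925 = 0.9923
t_corrected = t_sea * factor = 12.95 * 0.9923
t_corrected = 12.8503 s

12.8503 s


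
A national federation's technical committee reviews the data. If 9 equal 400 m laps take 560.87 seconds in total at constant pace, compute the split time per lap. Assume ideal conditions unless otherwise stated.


Split time = total_time / n_laps = 560.87 / 9
Split time = 62.3189 s per lap

62.3189 s


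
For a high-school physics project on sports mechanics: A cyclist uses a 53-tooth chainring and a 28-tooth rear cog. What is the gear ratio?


GR = front_teeth / rear_teeth
GR = 53 / 28
GR = 1.8929

1.8929


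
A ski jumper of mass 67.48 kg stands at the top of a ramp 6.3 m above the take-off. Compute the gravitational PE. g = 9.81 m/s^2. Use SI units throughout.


PE = m * g * h
PE = 67.48 * 9.81 * 6.3
PE = 661.9788 * 6.3 = 4170.4664 J

4170.4664 J


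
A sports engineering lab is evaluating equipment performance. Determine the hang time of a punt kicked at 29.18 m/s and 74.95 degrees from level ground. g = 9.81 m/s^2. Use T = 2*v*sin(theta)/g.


T = 2*v*sin(theta)/g
sin(theta) = sin(74.95 deg) = 0.9657
T = 2*29.18*0.9657 / 9.81
T = 56.3582 / 9.81 = 5.745 s

5.745 s


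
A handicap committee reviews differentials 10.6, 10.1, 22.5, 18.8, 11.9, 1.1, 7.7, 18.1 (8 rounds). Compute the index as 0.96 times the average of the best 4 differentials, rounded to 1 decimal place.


All differentials: 10.6, 10.1, 22.5, 18.8, 11.9, 1.1, 7.7, 18.1
Sorted: 1.1, 7.7, 10.1, 10.6, 11.9, 18.1, 18.8, 22.5
Best 4: 1.1, 7.7, 10.1, 10.6
Average of best = 29.5 / 4 = 7.375
Raw index = 7.375 * 0.96 = 7.08
Handicap index = round(7.08, 1) = 7.1

7.1


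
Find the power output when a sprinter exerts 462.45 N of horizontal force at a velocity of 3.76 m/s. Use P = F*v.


P = F * v
P = 462.45 * 3.76
P = 1738.812 W

1738.812 W


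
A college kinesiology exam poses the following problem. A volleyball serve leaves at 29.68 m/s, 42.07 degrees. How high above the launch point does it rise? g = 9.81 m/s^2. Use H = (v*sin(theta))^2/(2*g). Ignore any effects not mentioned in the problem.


H = (v*sin(theta))^2 / (2*g)
vy = v*sin(theta) = 29.68 * sin(42.07 deg) = 19.8867 m/s
H = vy^2 / (2*g) = 395.482 / (2*9.81)
H = 395.482 / 19.62 = 20.1571 m

20.1571 m


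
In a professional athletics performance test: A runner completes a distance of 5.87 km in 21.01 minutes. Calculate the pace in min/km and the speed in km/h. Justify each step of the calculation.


Pace = time / distance = 21.01 min / 5.87 km = 3.5792 min/km
Speed = distance / time_in_hours = 5.87 / 0.3502 hr
Speed = 16.7634 km/h

3.5792 min/km, 16.7634 km/h


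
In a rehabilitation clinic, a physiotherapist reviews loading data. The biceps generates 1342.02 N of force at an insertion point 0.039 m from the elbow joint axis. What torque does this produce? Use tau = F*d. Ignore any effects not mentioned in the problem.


tau = F * d
tau = 1342.02 * 0.039
tau = 52.3388 N*m

52.3388 N*m


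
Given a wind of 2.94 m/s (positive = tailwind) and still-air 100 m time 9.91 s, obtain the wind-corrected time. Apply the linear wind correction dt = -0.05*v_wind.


dt = -0.05 * v_wind = -0.05 * 2.94 = -0.147 s
t_corrected = t_still + dt = 9.91 + (-0.147)
t_corrected = 9.763 s

9.763 s


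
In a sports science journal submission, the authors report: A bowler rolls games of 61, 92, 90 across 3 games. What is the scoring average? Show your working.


Average = sum / n
Sum = 243
Average = 243 / 3 = 81

81


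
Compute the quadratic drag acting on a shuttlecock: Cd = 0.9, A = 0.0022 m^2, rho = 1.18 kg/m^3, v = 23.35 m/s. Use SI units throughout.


Fd = 0.5 * Cd * rho * A * v^2
Fd = 0.5 * 0.9 * 1.18 * 0.0022 * 23.35^2
v^2 = 545.2225
Fd = 0.5 * 0.9 * 1.18 * 0.0022 * 545.2225 = 0.6369 N

0.6369 N


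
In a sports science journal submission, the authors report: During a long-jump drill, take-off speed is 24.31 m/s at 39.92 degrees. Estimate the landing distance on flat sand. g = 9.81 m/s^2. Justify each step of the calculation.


R = v^2 * sin(2*theta) / g
Convert angle to radians: theta = 39.92 deg = 0.6967 rad
sin(2*theta) = sin(1.3935) = 0.9843
R = 24.31^2 * 0.9843 / 9.81
R = 590.9761 * 0.9843 / 9.81 = 59.2976 m

59.2976 m


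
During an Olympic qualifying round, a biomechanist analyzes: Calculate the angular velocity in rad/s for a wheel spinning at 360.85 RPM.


omega = RPM * 2 * pi / 60
omega = 360.85 * 2 * 3.14159 / 60
omega = 2267.2874 / 60 = 37.7881 rad/s

37.7881 rad/s


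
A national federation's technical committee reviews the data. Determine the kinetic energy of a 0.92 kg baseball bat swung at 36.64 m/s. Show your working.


KE = 0.5 * m * v^2
KE = 0.5 * 0.92 * 36.64^2
KE = 0.5 * 0.92 * 1342.4896 = 617.5452 J

617.5452 J


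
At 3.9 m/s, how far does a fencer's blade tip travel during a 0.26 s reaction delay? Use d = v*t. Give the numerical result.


d = v * t
d = 3.9 * 0.26
d = 1.014 m

1.014 m


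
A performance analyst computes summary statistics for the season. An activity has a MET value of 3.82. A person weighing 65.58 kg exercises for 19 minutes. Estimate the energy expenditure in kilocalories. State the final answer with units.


kcal = MET * mass * time_hr
Convert time: 19 min = 0.3167 hr
kcal = 3.82 * 65.58 * 0.3167
kcal = 79.3299 kcal

79.3299 kcal


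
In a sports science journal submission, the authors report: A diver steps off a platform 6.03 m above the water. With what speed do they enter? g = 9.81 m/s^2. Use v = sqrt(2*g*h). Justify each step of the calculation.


v = sqrt(2 * g * h)
v = sqrt(2 * 9.81 * 6.03)
v = sqrt(118.3086) = 10.877 m/s

10.877 m/s


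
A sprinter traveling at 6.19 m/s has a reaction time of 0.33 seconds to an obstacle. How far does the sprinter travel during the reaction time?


d = v * t
d = 6.19 * 0.33
d = 2.0427 m

2.0427 m


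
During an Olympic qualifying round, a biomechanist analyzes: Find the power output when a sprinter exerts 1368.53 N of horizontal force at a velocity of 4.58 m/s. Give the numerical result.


P = F * v
P = 1368.53 * 4.58
P = 6267.8674 W

6267.8674 W


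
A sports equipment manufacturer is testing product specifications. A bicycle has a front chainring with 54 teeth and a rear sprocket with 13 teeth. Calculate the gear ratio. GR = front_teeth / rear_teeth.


GR = front_teeth / rear_teeth
GR = 54 / 13
GR = 4.1538

4.1538


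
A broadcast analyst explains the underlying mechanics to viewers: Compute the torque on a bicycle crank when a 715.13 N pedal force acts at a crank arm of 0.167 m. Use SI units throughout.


tau = F * d
tau = 715.13 * 0.167
tau = 119.4267 N*m

119.4267 N*m


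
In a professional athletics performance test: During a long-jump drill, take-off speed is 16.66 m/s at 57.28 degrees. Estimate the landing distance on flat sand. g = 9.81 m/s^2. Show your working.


R = v^2 * sin(2*theta) / g
Convert angle to radians: theta = 57.28 deg = 0.9997 rad
sin(2*theta) = sin(1.9994) = 0.9095
R = 16.66^2 * 0.9095 / 9.81
R = 277.5556 * 0.9095 / 9.81 = 25.7334 m

25.7334 m


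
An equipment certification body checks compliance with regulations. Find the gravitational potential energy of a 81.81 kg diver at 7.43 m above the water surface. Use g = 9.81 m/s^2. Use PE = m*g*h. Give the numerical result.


PE = m * g * h
PE = 81.81 * 9.81 * 7.43
PE = 802.5561 * 7.43 = 5962.9918 J

5962.9918 J


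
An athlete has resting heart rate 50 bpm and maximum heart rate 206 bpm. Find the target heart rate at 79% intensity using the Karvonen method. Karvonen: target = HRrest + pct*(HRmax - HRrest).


Target = HRrest + pct*(HRmax - HRrest)
Heart rate reserve = HRmax - HRrest = 206 - 50 = 156 bpm
Fraction = 79% = 0.79
Target = 50 + 0.79 * 156
Target = 50 + 123.24 = 173.24 bpm

173.24 bpm


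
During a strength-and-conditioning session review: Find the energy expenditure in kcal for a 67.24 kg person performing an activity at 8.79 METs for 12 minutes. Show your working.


kcal = MET * mass * time_hr
Convert time: 12 min = 0.2 hr
kcal = 8.79 * 67.24 * 0.2
kcal = 118.2079 kcal

118.2079 kcal


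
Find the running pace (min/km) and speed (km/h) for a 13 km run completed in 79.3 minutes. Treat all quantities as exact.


Pace = time / distance = 79.3 min / 13 km = 6.1 min/km
Speed = distance / time_in_hours = 13 / 1.3217 hr
Speed = 9.8361 km/h

6.1 min/km, 9.8361 km/h


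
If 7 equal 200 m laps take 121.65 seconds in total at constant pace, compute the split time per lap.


Split time = total_time / n_laps = 121.65 / 7
Split time = 17.3786 s per lap

17.3786 s


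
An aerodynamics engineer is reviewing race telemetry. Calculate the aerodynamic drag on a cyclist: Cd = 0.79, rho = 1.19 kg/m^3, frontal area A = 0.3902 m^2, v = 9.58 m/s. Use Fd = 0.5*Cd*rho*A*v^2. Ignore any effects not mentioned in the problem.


Fd = 0.5 * Cd * rho * A * v^2
Fd = 0.5 * 0.79 * 1.19 * 0.3902 * 9.58^2
v^2 = 91.7764
Fd = 0.5 * 0.79 * 1.19 * 0.3902 * 91.7764 = 16.833 N

16.833 N


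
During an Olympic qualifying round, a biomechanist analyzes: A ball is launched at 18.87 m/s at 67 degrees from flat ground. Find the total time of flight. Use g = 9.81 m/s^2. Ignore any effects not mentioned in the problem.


T = 2*v*sin(theta)/g
sin(theta) = sin(67 deg) = 0.9205
T = 2*18.87*0.9205 / 9.81
T = 34.7399 / 9.81 = 3.5413 s

3.5413 s


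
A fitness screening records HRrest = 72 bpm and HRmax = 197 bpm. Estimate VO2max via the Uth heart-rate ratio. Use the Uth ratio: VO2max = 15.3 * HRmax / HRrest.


VO2max = 15.3 * HRmax / HRrest
VO2max = 15.3 * 197 / 72
VO2max = 3014.1 / 72 = 41.8625 mL/kg/min

41.8625 mL/kg/min


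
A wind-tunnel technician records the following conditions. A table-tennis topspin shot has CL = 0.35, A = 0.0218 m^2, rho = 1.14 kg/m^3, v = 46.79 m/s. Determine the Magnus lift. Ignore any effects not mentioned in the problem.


FM = 0.5 * CL * rho * A * v^2
FM = 0.5 * 0.35 * 1.14 * 0.0218 * 46.79^2
v^2 = 2189.3041
FM = 0.5 * 0.35 * 1.14 * 0.0218 * 2189.3041 = 9.5215 N

9.5215 N


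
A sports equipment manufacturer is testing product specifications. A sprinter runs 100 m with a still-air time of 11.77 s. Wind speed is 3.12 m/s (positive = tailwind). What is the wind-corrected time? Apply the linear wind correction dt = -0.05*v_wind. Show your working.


dt = -0.05 * v_wind = -0.05 * 3.12 = -0.156 s
t_corrected = t_still + dt = 11.77 + (-0.156)
t_corrected = 11.614 s

11.614 s


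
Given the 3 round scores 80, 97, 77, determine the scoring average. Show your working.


Average = sum / n
Sum = 254
Average = 254 / 3 = 84.6667

84.6667


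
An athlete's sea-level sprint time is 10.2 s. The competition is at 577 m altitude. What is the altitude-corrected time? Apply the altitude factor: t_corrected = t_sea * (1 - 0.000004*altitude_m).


Correction factor = 1 - 0.000004 * 577 = 0.997692
t_corrected = t_sea * factor = 10.2 * 0.997692
t_corrected = 10.1765 s

10.1765 s


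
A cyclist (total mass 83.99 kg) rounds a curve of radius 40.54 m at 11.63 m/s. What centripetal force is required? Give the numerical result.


Fc = m * v^2 / r
v^2 = 11.63^2 = 135.2569
Fc = 83.99 * 135.2569 / 40.54
Fc = 11360.227 / 40.54 = 280.2227 N

280.2227 N


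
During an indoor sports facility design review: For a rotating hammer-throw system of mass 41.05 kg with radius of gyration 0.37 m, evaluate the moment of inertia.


I = m * k^2
I = 41.05 * 0.37^2
I = 41.05 * 0.1369 = 5.6197 kg*m^2

5.6197 kg*m^2


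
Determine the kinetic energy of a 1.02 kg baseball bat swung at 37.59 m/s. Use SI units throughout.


KE = 0.5 * m * v^2
KE = 0.5 * 1.02 * 37.59^2
KE = 0.5 * 1.02 * 1413.0081 = 720.6341 J

720.6341 J


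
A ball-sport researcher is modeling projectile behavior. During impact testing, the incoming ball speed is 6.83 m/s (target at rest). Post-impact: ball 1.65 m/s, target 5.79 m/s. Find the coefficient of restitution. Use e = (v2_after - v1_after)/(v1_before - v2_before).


e = (v2_after - v1_after) / (v1_before - v2_before)
Numerator = 5.79 - 1.65 = 4.14
Denominator = 6.83 - 0 = 6.83
e = 4.14 / 6.83 = 0.6061

0.6061


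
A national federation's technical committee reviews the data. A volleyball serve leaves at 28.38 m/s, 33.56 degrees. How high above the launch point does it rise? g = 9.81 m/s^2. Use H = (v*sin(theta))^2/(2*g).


H = (v*sin(theta))^2 / (2*g)
vy = v*sin(theta) = 28.38 * sin(33.56 deg) = 15.6887 m/s
H = vy^2 / (2*g) = 246.1367 / (2*9.81)
H = 246.1367 / 19.62 = 12.5452 m

12.5452 m


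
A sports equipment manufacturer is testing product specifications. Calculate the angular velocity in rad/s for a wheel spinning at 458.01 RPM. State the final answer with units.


omega = RPM * 2 * pi / 60
omega = 458.01 * 2 * 3.14159 / 60
omega = 2877.7617 / 60 = 47.9627 rad/s

47.9627 rad/s


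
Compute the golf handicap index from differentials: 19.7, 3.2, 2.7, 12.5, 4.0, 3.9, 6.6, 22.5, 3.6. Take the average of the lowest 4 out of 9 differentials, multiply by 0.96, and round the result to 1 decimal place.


All differentials: 19.7, 3.2, 2.7, 12.5, 4.0, 3.9, 6.6, 22.5, 3.6
Sorted: 2.7, 3.2, 3.6, 3.9, 4.0, 6.6, 12.5, 19.7, 22.5
Best 4: 2.7, 3.2, 3.6, 3.9
Average of best = 13.4 / 4 = 3.35
Raw index = 3.35 * 0.96 = 3.216
Handicap index = round(3.216, 1) = 3.2

3.2


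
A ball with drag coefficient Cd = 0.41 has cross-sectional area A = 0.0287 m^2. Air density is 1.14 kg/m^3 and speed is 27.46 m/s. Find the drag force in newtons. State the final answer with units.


Fd = 0.5 * Cd * rho * A * v^2
Fd = 0.5 * 0.41 * 1.14 * 0.0287 * 27.46^2
v^2 = 754.0516
Fd = 0.5 * 0.41 * 1.14 * 0.0287 * 754.0516 = 5.0576 N

5.0576 N


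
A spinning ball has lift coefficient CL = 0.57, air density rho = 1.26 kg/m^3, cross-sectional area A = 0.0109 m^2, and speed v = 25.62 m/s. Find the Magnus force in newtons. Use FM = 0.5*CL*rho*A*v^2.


FM = 0.5 * CL * rho * A * v^2
FM = 0.5 * 0.57 * 1.26 * 0.0109 * 25.62^2
v^2 = 656.3844
FM = 0.5 * 0.57 * 1.26 * 0.0109 * 656.3844 = 2.5692 N

2.5692 N


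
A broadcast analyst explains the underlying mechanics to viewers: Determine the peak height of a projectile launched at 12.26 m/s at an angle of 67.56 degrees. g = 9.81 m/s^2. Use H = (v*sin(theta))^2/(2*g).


H = (v*sin(theta))^2 / (2*g)
vy = v*sin(theta) = 12.26 * sin(67.56 deg) = 11.3317 m/s
H = vy^2 / (2*g) = 128.4067 / (2*9.81)
H = 128.4067 / 19.62 = 6.5447 m

6.5447 m


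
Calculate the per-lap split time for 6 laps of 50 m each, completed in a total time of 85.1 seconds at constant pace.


Split time = total_time / n_laps = 85.1 / 6
Split time = 14.1833 s per lap

14.1833 s


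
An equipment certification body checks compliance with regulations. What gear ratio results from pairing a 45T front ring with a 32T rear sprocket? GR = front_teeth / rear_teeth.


GR = front_teeth / rear_teeth
GR = 45 / 32
GR = 1.4062

1.4062


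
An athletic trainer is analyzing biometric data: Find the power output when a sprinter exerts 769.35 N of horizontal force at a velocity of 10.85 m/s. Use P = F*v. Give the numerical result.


P = F * v
P = 769.35 * 10.85
P = 8347.4475 W

8347.4475 W


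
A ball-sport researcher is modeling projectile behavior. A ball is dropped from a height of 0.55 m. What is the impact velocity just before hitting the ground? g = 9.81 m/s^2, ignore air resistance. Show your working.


v = sqrt(2 * g * h)
v = sqrt(2 * 9.81 * 0.55)
v = sqrt(10.791) = 3.285 m/s

3.285 m/s


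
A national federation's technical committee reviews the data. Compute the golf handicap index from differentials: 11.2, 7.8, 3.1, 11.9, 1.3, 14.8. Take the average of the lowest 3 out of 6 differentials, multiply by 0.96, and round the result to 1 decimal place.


All differentials: 11.2, 7.8, 3.1, 11.9, 1.3, 14.8
Sorted: 1.3, 3.1, 7.8, 11.2, 11.9, 14.8
Best 3: 1.3, 3.1, 7.8
Average of best = 12.2 / 3 = 4.0667
Raw index = 4.0667 * 0.96 = 3.904
Handicap index = round(3.904, 1) = 3.9

3.9


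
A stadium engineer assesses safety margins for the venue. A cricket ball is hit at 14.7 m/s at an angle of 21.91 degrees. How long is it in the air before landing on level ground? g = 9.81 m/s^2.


T = 2*v*sin(theta)/g
sin(theta) = sin(21.91 deg) = 0.3731
T = 2*14.7*0.3731 / 9.81
T = 10.9706 / 9.81 = 1.1183 s

1.1183 s


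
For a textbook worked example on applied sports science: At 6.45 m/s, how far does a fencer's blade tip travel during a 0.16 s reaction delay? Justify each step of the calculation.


d = v * t
d = 6.45 * 0.16
d = 1.032 m

1.032 m


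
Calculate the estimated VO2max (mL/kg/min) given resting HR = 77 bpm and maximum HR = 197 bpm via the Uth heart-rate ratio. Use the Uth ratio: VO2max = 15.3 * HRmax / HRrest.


VO2max = 15.3 * HRmax / HRrest
VO2max = 15.3 * 197 / 77
VO2max = 3014.1 / 77 = 39.1442 mL/kg/min

39.1442 mL/kg/min


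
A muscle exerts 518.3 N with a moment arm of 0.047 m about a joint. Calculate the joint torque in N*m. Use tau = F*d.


tau = F * d
tau = 518.3 * 0.047
tau = 24.3601 N*m

24.3601 N*m


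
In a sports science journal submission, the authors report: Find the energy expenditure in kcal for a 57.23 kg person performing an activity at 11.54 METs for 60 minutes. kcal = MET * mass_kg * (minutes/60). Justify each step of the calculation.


kcal = MET * mass * time_hr
Convert time: 60 min = 1 hr
kcal = 11.54 * 57.23 * 1
kcal = 660.4342 kcal

660.4342 kcal


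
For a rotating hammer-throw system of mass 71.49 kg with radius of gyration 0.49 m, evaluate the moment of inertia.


I = m * k^2
I = 71.49 * 0.49^2
I = 71.49 * 0.2401 = 17.1647 kg*m^2

17.1647 kg*m^2


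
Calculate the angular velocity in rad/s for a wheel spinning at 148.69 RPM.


omega = RPM * 2 * pi / 60
omega = 148.69 * 2 * 3.14159 / 60
omega = 934.2468 / 60 = 15.5708 rad/s

15.5708 rad/s


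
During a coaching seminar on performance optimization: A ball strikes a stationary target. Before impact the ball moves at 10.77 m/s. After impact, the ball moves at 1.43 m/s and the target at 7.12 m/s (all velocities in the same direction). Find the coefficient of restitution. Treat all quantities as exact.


e = (v2_after - v1_after) / (v1_before - v2_before)
Numerator = 7.12 - 1.43 = 5.69
Denominator = 10.77 - 0 = 10.77
e = 5.69 / 10.77 = 0.5283

0.5283


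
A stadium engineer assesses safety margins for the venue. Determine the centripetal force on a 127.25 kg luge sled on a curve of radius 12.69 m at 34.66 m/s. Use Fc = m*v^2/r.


Fc = m * v^2 / r
v^2 = 34.66^2 = 1201.3156
Fc = 127.25 * 1201.3156 / 12.69
Fc = 152867.4101 / 12.69 = 12046.2892 N

12046.2892 N


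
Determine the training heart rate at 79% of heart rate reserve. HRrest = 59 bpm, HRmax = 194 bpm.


Target = HRrest + pct*(HRmax - HRrest)
Heart rate reserve = HRmax - HRrest = 194 - 59 = 135 bpm
Fraction = 79% = 0.79
Target = 59 + 0.79 * 135
Target = 59 + 106.65 = 165.65 bpm

165.65 bpm


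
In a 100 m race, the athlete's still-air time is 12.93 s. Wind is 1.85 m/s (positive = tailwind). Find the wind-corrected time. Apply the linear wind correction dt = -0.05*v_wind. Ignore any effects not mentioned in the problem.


dt = -0.05 * v_wind = -0.05 * 1.85 = -0.0925 s
t_corrected = t_still + dt = 12.93 + (-0.0925)
t_corrected = 12.8375 s

12.8375 s


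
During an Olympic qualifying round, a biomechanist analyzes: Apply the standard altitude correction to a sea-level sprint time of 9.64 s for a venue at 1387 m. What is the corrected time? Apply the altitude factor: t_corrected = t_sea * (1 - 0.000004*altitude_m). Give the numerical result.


Correction factor = 1 - 0.000004 * 1387 = 0.994452
t_corrected = t_sea * factor = 9.64 * 0.994452
t_corrected = 9.5865 s

9.5865 s


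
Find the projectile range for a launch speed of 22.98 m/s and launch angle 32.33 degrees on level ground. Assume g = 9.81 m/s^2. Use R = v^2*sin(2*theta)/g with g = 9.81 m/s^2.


R = v^2 * sin(2*theta) / g
Convert angle to radians: theta = 32.33 deg = 0.5643 rad
sin(2*theta) = sin(1.1285) = 0.9038
R = 22.98^2 * 0.9038 / 9.81
R = 528.0804 * 0.9038 / 9.81 = 48.6514 m

48.6514 m


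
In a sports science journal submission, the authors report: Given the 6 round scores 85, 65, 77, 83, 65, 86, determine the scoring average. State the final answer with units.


Average = sum / n
Sum = 461
Average = 461 / 6 = 76.8333

76.8333


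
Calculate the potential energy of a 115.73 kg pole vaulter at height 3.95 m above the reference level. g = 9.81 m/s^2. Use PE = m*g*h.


PE = m * g * h
PE = 115.73 * 9.81 * 3.95
PE = 1135.3113 * 3.95 = 4484.4796 J

4484.4796 J


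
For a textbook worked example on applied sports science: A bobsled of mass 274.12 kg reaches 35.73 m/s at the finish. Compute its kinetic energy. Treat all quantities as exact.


KE = 0.5 * m * v^2
KE = 0.5 * 274.12 * 35.73^2
KE = 0.5 * 274.12 * 1276.6329 = 174975.3053 J

174975.3053 J


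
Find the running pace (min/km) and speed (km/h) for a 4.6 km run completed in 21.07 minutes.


Pace = time / distance = 21.07 min / 4.6 km = 4.5804 min/km
Speed = distance / time_in_hours = 4.6 / 0.3512 hr
Speed = 13.0992 km/h

4.5804 min/km, 13.0992 km/h


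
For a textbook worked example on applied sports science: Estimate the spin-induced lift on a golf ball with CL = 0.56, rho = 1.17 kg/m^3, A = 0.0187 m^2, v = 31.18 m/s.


FM = 0.5 * CL * rho * A * v^2
FM = 0.5 * 0.56 * 1.17 * 0.0187 * 31.18^2
v^2 = 972.1924
FM = 0.5 * 0.56 * 1.17 * 0.0187 * 972.1924 = 5.9558 N

5.9558 N


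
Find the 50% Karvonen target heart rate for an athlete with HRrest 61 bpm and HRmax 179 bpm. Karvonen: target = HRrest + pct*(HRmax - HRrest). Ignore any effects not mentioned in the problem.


Target = HRrest + pct*(HRmax - HRrest)
Heart rate reserve = HRmax - HRrest = 179 - 61 = 118 bpm
Fraction = 50% = 0.5
Target = 61 + 0.5 * 118
Target = 61 + 59 = 120 bpm

120 bpm


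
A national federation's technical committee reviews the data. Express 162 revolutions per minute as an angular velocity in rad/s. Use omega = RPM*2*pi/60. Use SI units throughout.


omega = RPM * 2 * pi / 60
omega = 162 * 2 * 3.14159 / 60
omega = 1017.876 / 60 = 16.9646 rad/s

16.9646 rad/s


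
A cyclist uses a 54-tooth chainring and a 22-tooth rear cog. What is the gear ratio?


GR = front_teeth / rear_teeth
GR = 54 / 22
GR = 2.4545

2.4545


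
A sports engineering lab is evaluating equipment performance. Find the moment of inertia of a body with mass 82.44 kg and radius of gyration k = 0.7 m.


I = m * k^2
I = 82.44 * 0.7^2
I = 82.44 * 0.49 = 40.3956 kg*m^2

40.3956 kg*m^2


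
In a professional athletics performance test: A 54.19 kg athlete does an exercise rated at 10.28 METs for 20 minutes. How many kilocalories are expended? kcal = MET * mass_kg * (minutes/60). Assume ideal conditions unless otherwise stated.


kcal = MET * mass * time_hr
Convert time: 20 min = 0.3333 hr
kcal = 10.28 * 54.19 * 0.3333
kcal = 185.6911 kcal

185.6911 kcal


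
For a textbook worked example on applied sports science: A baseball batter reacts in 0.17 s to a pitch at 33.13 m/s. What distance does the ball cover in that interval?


d = v * t
d = 33.13 * 0.17
d = 5.6321 m

5.6321 m


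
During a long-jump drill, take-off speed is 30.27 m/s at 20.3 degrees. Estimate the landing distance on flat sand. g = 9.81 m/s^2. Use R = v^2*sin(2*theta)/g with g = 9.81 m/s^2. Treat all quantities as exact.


R = v^2 * sin(2*theta) / g
Convert angle to radians: theta = 20.3 deg = 0.3543 rad
sin(2*theta) = sin(0.7086) = 0.6508
R = 30.27^2 * 0.6508 / 9.81
R = 916.2729 * 0.6508 / 9.81 = 60.7836 m

60.7836 m


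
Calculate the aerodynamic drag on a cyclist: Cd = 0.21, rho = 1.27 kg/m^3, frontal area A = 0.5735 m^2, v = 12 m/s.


Fd = 0.5 * Cd * rho * A * v^2
Fd = 0.5 * 0.21 * 1.27 * 0.5735 * 12^2
v^2 = 144
Fd = 0.5 * 0.21 * 1.27 * 0.5735 * 144 = 11.0126 N

11.0126 N


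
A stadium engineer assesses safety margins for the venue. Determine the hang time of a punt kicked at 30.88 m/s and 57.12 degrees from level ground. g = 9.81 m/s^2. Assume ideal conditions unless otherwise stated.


T = 2*v*sin(theta)/g
sin(theta) = sin(57.12 deg) = 0.8398
T = 2*30.88*0.8398 / 9.81
T = 51.8666 / 9.81 = 5.2871 s

5.2871 s


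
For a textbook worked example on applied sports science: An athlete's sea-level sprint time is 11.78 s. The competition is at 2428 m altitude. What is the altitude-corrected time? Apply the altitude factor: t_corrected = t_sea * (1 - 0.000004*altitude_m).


Correction factor = 1 - 0.000004 * 2428 = 0.990288
t_corrected = t_sea * factor = 11.78 * 0.990288
t_corrected = 11.6656 s

11.6656 s


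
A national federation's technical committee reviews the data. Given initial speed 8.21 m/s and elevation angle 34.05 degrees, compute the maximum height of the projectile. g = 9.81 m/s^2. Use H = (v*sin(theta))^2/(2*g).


H = (v*sin(theta))^2 / (2*g)
vy = v*sin(theta) = 8.21 * sin(34.05 deg) = 4.5969 m/s
H = vy^2 / (2*g) = 21.1316 / (2*9.81)
H = 21.1316 / 19.62 = 1.077 m

1.077 m


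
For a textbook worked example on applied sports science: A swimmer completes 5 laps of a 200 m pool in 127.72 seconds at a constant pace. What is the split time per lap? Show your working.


Split time = total_time / n_laps = 127.72 / 5
Split time = 25.544 s per lap

25.544 s


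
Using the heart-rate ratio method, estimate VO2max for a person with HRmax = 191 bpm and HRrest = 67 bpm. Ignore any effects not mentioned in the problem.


VO2max = 15.3 * HRmax / HRrest
VO2max = 15.3 * 191 / 67
VO2max = 2922.3 / 67 = 43.6164 mL/kg/min

43.6164 mL/kg/min


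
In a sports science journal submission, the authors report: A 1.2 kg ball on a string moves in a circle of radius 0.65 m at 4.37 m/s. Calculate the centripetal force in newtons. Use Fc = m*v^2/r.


Fc = m * v^2 / r
v^2 = 4.37^2 = 19.0969
Fc = 1.2 * 19.0969 / 0.65
Fc = 22.9163 / 0.65 = 35.2558 N

35.2558 N


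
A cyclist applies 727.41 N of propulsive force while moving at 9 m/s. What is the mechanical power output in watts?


P = F * v
P = 727.41 * 9
P = 6546.69 W

6546.69 W
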